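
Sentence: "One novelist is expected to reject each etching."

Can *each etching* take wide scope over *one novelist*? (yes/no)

Yes

*each etching* is inside a raising infinitive, which is transparent to QR (no CP barrier), so it behaves as a matrix argument.
Clause-internal QR can adjoin the lower DP above the subject, yielding the inverse reading.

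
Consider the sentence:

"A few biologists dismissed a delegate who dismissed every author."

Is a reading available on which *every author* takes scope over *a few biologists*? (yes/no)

Structurally, *every author* is inside the relative clause *who dismissed every author* modifying *a delegate*.
QR out of a relative clause is ruled out by the relative-clause island constraint.
So the wide-scope reading for *every author* is blocked.

No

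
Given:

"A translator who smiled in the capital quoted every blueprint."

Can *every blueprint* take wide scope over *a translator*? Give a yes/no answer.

Yes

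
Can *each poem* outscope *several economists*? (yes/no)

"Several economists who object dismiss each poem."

The RC *who object* is an island, but *each poem* is not inside it — it is the matrix object, a clausemate of *several economists*.
Since no island is crossed, the inverse ordering is licensed alongside surface scope.

Yes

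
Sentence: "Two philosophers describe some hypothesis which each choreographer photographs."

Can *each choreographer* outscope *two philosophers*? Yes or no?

No

Structurally, *each choreographer* is inside the relative clause *which each choreographer photographs* modifying *some hypothesis*.
A relative clause is a scope island — quantifier raising cannot cross its boundary.
So the wide-scope reading for *each choreographer* is blocked.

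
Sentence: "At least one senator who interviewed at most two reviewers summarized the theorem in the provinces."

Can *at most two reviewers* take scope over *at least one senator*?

The DP *at most two reviewers* is contained in the relative clause *who interviewed at most two reviewers*.
The relative clause forms an island for QR, so the quantifier is confined to the head noun's restrictor.
So *at most two reviewers* cannot raise to a position above *at least one senator*.
(Only the surface reading survives: one fixed senator with respect to all the relevant reviewers.)

No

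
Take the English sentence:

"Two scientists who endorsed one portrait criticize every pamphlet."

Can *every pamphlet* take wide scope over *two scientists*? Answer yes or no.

Yes

*every pamphlet* is a matrix argument; only *two scientists* is modified by the relative clause *who endorsed one portrait*, so the RC island is irrelevant to the target quantifier.
Nothing blocks QR of the lower DP to a position above the higher one, so inverse scope is available.
So *every pamphlet* > *two scientists* is among the available readings.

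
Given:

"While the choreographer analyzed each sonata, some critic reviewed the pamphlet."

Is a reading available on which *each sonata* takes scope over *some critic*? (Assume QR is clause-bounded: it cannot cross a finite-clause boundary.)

*each sonata* sits inside the adjunct clause *while the choreographer analyzed each sonata*.
Scope out of an adjunct clause is unavailable: QR respects the adjunct-island constraint.
The ordering *each sonata* > *some critic* is therefore underivable.

No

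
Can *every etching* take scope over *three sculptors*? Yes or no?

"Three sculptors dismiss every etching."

Yes

Both DPs are arguments of the same predicate; there is no clause or island boundary between them.
QR within a single clause is free, so the lower quantifier may take scope over the higher one.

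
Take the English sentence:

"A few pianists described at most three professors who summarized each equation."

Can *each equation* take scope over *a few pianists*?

No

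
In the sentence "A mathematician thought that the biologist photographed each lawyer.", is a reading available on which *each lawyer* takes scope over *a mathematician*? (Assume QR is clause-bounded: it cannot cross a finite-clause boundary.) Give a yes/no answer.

No

The DP *each lawyer* is contained in the finite complement clause *that the biologist photographed each lawyer*.
Given the clause-boundedness assumption, QR cannot cross the finite CP into the matrix.
The inverse ordering *each lawyer* > *a mathematician* is therefore underivable.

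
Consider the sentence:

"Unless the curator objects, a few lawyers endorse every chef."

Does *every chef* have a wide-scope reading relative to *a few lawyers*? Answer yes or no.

*every chef* is a matrix argument; the adjunct is an island but the target quantifier is outside it.
Ordinary QR to a clause-peripheral position gives the wide-scope LF for the lower DP.

Yes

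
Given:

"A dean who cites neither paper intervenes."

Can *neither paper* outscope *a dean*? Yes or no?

Structurally, *neither paper* is inside the relative clause *who cites neither paper*.
A relative clause is a scope island — quantifier raising cannot cross its boundary.
*neither paper* > *a dean* would require crossing that boundary, which is illicit.

No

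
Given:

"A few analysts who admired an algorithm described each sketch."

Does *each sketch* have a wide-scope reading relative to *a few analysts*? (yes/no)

*each sketch* sits in the matrix clause, not in the relative clause on *a few analysts*.
Ordinary QR to a clause-peripheral position gives the wide-scope LF for the lower DP.

Yes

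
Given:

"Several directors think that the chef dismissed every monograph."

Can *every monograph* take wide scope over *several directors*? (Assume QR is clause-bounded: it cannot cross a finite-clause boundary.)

The target quantifier *every monograph* is part of the finite complement clause *that the chef dismissed every monograph*.
Under clause-bounded QR, a quantifier in an embedded finite clause cannot raise into the matrix clause.
So *every monograph* cannot raise to a position above *several directors*.

No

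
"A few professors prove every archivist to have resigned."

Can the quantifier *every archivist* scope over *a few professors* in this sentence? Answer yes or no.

ECM infinitives lack a CP barrier, so *every archivist* can QR over the matrix subject *a few professors*.
Since no island is crossed, the inverse ordering is licensed alongside surface scope.

Yes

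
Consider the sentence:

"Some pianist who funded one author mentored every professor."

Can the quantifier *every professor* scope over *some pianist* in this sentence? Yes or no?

*every professor* sits in the matrix clause, not in the relative clause on *some pianist*.
With no island boundary between them, the object can take inverse scope over the subject via ordinary QR within the clause.

Yes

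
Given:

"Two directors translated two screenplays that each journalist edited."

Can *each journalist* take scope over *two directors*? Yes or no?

The target quantifier *each journalist* is part of the relative clause *that each journalist edited* modifying *two screenplays*.
Quantifiers inside a relative clause are trapped there; the RC boundary blocks QR.
*each journalist* is confined to the island and cannot take scope over *two directors*.

No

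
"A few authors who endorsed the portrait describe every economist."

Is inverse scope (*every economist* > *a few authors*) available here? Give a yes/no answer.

Yes

*every economist* sits in the matrix clause, not in the relative clause on *a few authors*.
Nothing blocks QR of the lower DP to a position above the higher one, so inverse scope is available.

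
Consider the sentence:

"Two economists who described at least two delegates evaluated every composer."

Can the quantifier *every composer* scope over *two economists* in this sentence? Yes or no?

Although the sentence contains a relative clause (*who described at least two delegates*), *every composer* is outside it, in the matrix VP.
Nothing blocks QR of the lower DP to a position above the higher one, so inverse scope is available.
The sentence is scopally ambiguous between *two economists* > *every composer* and *every composer* > *two economists*.

Yes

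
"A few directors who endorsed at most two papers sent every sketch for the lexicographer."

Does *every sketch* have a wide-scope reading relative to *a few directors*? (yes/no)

Yes

Although the sentence contains a relative clause (*who endorsed at most two papers*), *every sketch* is outside it, in the matrix VP.
Ordinary QR to a clause-peripheral position gives the wide-scope LF for the lower DP.
So *every sketch* > *a few directors* is among the available readings.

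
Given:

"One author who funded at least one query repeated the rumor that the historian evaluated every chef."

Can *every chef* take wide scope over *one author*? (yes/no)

No

Structurally, *every chef* is inside the complex NP *the rumor that the historian evaluated every chef*.
Since the clause is the complement of a nominal head, the CNPC blocks scope extraction.
The inverse ordering *every chef* > *one author* is therefore underivable.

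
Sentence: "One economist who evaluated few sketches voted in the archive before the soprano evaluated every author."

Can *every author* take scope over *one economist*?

No

The target quantifier *every author* is part of the adjunct clause *before the soprano evaluated every author*.
Adjuncts are opaque for quantifier raising; a quantifier in an adjunct stays inside it.
So *every author* cannot raise to a position above *one economist*.
(Only the surface reading survives: one fixed economist with respect to all the relevant authors.)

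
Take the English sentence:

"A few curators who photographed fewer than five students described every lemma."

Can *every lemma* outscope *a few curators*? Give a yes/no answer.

*every lemma* sits in the matrix clause, not in the relative clause on *a few curators*.
Since no island is crossed, the inverse ordering is licensed alongside surface scope.

Yes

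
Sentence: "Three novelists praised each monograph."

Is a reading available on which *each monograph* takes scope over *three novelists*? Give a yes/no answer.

Yes

Both DPs are arguments of the same predicate; there is no clause or island boundary between them.
Clause-internal QR can adjoin the lower DP above the subject, yielding the inverse reading.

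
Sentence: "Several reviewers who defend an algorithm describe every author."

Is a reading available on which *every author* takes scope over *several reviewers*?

Yes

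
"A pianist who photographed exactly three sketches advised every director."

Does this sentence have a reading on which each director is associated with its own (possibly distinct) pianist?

Yes

The paraphrase describes the scope ordering *every director* > *a pianist*.
*every director* is a matrix argument; only *a pianist* is modified by the relative clause *who photographed exactly three sketches*, so the RC island is irrelevant to the target quantifier.
No island intervenes, so both surface and inverse scope are derivable.
Both orderings are possible: *a pianist* > *every director* and *every director* > *a pianist*.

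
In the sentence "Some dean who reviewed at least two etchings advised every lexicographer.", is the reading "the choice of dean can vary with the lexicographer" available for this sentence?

That reading corresponds to *every lexicographer* > *some dean*.
*every lexicographer* is a matrix argument; only *some dean* is modified by the relative clause *who reviewed at least two etchings*, so the RC island is irrelevant to the target quantifier.
Nothing blocks QR of the lower DP to a position above the higher one, so inverse scope is available.

Yes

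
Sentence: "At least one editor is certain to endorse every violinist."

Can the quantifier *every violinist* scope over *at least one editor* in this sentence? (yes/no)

Yes

The matrix predicate is a raising verb, whose infinitival complement is not a scope island — *every violinist* can QR into the matrix clause.
With no island boundary between them, the object can take inverse scope over the subject via ordinary QR within the clause.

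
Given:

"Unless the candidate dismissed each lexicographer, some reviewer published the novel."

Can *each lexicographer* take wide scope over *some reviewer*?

The DP *each lexicographer* is contained in the adjunct clause *unless the candidate dismissed each lexicographer*.
The adjunct-island constraint bars QR out of an adverbial clause.
*each lexicographer* is confined to the island and cannot take scope over *some reviewer*.

No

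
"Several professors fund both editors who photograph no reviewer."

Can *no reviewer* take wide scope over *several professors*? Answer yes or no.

*no reviewer* occurs within the relative clause *who photograph no reviewer* modifying *both editors*.
The relative clause forms an island for QR, so the quantifier is confined to the head noun's restrictor.
*no reviewer* is confined to the island and cannot take scope over *several professors*.

No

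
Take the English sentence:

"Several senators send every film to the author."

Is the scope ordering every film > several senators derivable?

Yes

*every film* and *several senators* are in the same minimal clause.
With no island boundary between them, the object can take inverse scope over the subject via ordinary QR within the clause.
The sentence is scopally ambiguous between *several senators* > *every film* and *every film* > *several senators*.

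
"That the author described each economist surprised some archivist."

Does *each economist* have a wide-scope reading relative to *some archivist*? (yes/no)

The DP *each economist* is contained in the sentential subject *that the author described each economist*.
Clausal subjects are scope islands; QR from inside the subject into the matrix is barred.
So *each economist* cannot raise to a position above *some archivist*.

No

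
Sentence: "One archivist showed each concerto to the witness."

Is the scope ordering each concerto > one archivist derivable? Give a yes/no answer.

Yes

*each concerto* is the matrix object and *one archivist* the matrix subject; the two are clausemates.
Nothing blocks QR of the lower DP to a position above the higher one, so inverse scope is available.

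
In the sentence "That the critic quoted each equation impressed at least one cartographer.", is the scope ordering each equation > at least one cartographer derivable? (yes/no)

The target quantifier *each equation* is part of the sentential subject *that the critic quoted each equation*.
Clausal subjects are scope islands; QR from inside the subject into the matrix is barred.
There is no licit LF on which *each equation* c-commands *at least one cartographer*.

No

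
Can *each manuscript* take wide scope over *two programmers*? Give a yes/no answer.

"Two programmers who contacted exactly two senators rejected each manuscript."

Yes

Although the sentence contains a relative clause (*who contacted exactly two senators*), *each manuscript* is outside it, in the matrix VP.
With no island boundary between them, the object can take inverse scope over the subject via ordinary QR within the clause.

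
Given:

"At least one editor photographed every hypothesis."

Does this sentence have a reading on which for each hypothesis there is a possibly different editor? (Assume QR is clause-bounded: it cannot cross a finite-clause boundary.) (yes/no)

The paraphrase describes the scope ordering *every hypothesis* > *at least one editor*.
Both DPs are arguments of the same predicate; there is no clause or island boundary between them.
With no island boundary between them, the object can take inverse scope over the subject via ordinary QR within the clause.

Yes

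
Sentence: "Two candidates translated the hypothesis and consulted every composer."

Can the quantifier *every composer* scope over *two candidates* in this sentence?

*every composer* sits inside one conjunct of the coordinate structure (*consulted every composer*).
QR out of a conjunct would have to apply non-ATB, which the CSC forbids.
There is no licit LF on which *every composer* c-commands *two candidates*.

No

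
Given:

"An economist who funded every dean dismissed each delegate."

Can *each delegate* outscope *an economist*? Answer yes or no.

The relative clause *who funded every dean* modifies *an economist*, but *each delegate* is not inside that relative clause — it is an argument of the matrix verb.
QR within a single clause is free, so the lower quantifier may take scope over the higher one.
Both orderings are possible: *an economist* > *each delegate* and *each delegate* > *an economist*.

Yes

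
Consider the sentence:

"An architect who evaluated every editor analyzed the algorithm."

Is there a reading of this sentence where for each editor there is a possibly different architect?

No

That reading corresponds to *every editor* > *an architect*.
The target quantifier *every editor* is part of the relative clause *who evaluated every editor*.
QR out of a relative clause is ruled out by the relative-clause island constraint.
So *every editor* cannot raise high enough to outscope *an architect*; only the surface ordering *an architect* > *every editor* is available.
(Only the surface reading survives: one fixed architect with respect to all the relevant editors.)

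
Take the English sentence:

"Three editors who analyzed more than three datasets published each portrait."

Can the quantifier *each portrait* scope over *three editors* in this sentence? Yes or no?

The relative clause *who analyzed more than three datasets* modifies *three editors*, but *each portrait* is not inside that relative clause — it is an argument of the matrix verb.
Ordinary QR to a clause-peripheral position gives the wide-scope LF for the lower DP.
Both orderings are possible: *three editors* > *each portrait* and *each portrait* > *three editors*.

Yes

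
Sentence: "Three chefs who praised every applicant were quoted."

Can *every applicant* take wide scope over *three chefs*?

No

The DP *every applicant* is contained in the relative clause *who praised every applicant*.
Relative clauses block scope extraction: QR cannot target a position outside the modified NP.
So *every applicant* cannot raise high enough to outscope *three chefs*; only the surface ordering *three chefs* > *every applicant* is available.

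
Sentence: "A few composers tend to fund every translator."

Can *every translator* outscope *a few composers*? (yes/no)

Yes

The matrix predicate is a raising verb, whose infinitival complement is not a scope island — *every translator* can QR into the matrix clause.
QR within a single clause is free, so the lower quantifier may take scope over the higher one.
Both orderings are possible: *a few composers* > *every translator* and *every translator* > *a few composers*.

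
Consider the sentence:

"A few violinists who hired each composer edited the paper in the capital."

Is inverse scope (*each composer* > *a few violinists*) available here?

The target quantifier *each composer* is part of the relative clause *who hired each composer*.
A relative clause is a scope island — quantifier raising cannot cross its boundary.
*each composer* is confined to the island and cannot take scope over *a few violinists*.

No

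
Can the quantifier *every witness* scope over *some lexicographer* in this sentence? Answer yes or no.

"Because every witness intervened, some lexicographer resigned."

*every witness* sits inside the adjunct clause *because every witness intervened*.
Adjuncts are opaque for quantifier raising; a quantifier in an adjunct stays inside it.
The ordering *every witness* > *some lexicographer* is therefore underivable.

No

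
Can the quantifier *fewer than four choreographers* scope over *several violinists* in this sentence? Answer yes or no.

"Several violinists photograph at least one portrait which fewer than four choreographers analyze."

No

*fewer than four choreographers* sits inside the relative clause *which fewer than four choreographers analyze* modifying *at least one portrait*.
The relative clause forms an island for QR, so the quantifier is confined to the head noun's restrictor.
The inverse ordering *fewer than four choreographers* > *several violinists* is therefore underivable.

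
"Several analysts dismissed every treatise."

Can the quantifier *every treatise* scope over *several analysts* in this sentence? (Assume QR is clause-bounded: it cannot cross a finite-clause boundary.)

Yes

*every treatise* and *several analysts* are in the same minimal clause.
With no island boundary between them, the object can take inverse scope over the subject via ordinary QR within the clause.
So *every treatise* > *several analysts* is among the available readings.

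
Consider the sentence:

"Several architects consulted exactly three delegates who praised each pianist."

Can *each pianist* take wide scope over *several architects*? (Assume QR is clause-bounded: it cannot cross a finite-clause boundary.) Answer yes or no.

*each pianist* is embedded in the relative clause *who praised each pianist* modifying *exactly three delegates*.
A relative clause is a scope island — quantifier raising cannot cross its boundary.
So *each pianist* cannot raise to a position above *several architects*.

No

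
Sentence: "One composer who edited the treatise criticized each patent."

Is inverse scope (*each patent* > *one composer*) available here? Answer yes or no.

*each patent* sits in the matrix clause, not in the relative clause on *one composer*.
Clause-internal QR can adjoin the lower DP above the subject, yielding the inverse reading.

Yes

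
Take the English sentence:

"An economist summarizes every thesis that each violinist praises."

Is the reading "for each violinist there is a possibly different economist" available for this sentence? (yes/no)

No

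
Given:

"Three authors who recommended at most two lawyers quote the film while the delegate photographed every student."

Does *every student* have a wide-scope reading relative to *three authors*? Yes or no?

No

*every student* occurs within the adjunct clause *while the delegate photographed every student*.
Scope out of an adjunct clause is unavailable: QR respects the adjunct-island constraint.
The inverse ordering *every student* > *three authors* is therefore underivable.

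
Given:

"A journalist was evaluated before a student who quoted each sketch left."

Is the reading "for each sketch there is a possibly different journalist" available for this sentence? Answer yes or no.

No

This is the *each sketch* > *a journalist* reading.
Structurally, *each sketch* is inside the relative clause *who quoted each sketch*, which is itself inside the adjunct *before a student who quoted each sketch left*.
Both the relative clause and the enclosing adjunct are scope islands; QR cannot cross either.
Hence only narrow scope for *each sketch* (under *a journalist*) survives.
(Only the surface reading survives: one fixed journalist with respect to all the relevant sketches.)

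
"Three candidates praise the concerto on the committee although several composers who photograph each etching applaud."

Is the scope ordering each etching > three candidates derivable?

No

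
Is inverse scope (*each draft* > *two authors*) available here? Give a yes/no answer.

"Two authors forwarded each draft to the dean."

Both DPs are arguments of the same predicate; there is no clause or island boundary between them.
Nothing blocks QR of the lower DP to a position above the higher one, so inverse scope is available.
So *each draft* > *two authors* is among the available readings.

Yes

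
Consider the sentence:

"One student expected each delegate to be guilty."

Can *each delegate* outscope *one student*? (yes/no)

Yes

*each delegate* is an ECM subject; ECM complements are not islands, and the embedded quantifier may take matrix scope.
Ordinary QR to a clause-peripheral position gives the wide-scope LF for the lower DP.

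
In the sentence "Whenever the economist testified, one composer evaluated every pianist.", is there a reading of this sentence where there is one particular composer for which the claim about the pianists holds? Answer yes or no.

That reading corresponds to *one composer* > *every pianist*.
Surface scope (*one composer* > *every pianist*) is always derivable; islands only block QR, not in-situ interpretation.

Yes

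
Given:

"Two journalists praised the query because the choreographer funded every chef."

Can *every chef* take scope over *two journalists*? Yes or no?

No

*every chef* occurs within the adjunct clause *because the choreographer funded every chef*.
Since the clause is an adjunct (not a complement), the Adjunct Condition blocks QR across its edge.
So the wide-scope reading for *every chef* is blocked.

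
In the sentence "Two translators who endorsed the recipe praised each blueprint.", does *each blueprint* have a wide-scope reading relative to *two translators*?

The relative clause *who endorsed the recipe* modifies *two translators*, but *each blueprint* is not inside that relative clause — it is an argument of the matrix verb.
Clause-internal QR can adjoin the lower DP above the subject, yielding the inverse reading.

Yes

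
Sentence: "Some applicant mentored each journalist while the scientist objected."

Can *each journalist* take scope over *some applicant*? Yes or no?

The adjunct island is irrelevant here — *each journalist* and *some applicant* are both in the matrix clause.
Ordinary QR to a clause-peripheral position gives the wide-scope LF for the lower DP.
Both orderings are possible: *some applicant* > *each journalist* and *each journalist* > *some applicant*.

Yes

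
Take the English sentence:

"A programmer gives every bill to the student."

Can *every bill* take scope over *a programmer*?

*every bill* and *a programmer* are in the same minimal clause.
Since no island is crossed, the inverse ordering is licensed alongside surface scope.

Yes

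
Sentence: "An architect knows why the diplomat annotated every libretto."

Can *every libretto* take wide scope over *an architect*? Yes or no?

No

*every libretto* occurs within the embedded question *why the diplomat annotated every libretto*.
An indirect question is a wh-island; the filled [Spec,CP] blocks QR across the CP edge.
So *every libretto* cannot raise to a position above *an architect*.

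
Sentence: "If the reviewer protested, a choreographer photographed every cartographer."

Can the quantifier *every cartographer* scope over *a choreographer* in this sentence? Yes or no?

Neither queried DP is inside the adjunct, so the adjunct-island constraint does not apply.
Clause-internal QR can adjoin the lower DP above the subject, yielding the inverse reading.

Yes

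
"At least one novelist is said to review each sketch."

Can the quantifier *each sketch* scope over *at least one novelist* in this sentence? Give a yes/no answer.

Yes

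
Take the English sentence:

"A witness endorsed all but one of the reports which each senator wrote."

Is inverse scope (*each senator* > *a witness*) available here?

*each senator* occurs within the relative clause *which each senator wrote* modifying *all but one of the reports*.
QR out of a relative clause is ruled out by the relative-clause island constraint.
So the wide-scope reading for *each senator* is blocked.
(Only the surface reading survives: one fixed witness with respect to all the relevant senators.)

No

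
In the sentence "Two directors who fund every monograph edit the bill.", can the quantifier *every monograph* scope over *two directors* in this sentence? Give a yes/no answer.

No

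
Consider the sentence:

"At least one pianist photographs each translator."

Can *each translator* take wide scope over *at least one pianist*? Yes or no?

Yes

Both DPs are arguments of the same predicate; there is no clause or island boundary between them.
With no island boundary between them, the object can take inverse scope over the subject via ordinary QR within the clause.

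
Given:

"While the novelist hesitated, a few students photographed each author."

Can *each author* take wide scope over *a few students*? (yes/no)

Yes

Neither queried DP is inside the adjunct, so the adjunct-island constraint does not apply.
With no island boundary between them, the object can take inverse scope over the subject via ordinary QR within the clause.
Both orderings are possible: *a few students* > *each author* and *each author* > *a few students*.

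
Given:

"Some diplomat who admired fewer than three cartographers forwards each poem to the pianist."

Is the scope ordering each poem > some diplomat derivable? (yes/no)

The relative clause *who admired fewer than three cartographers* modifies *some diplomat*, but *each poem* is not inside that relative clause — it is an argument of the matrix verb.
No island intervenes, so both surface and inverse scope are derivable.

Yes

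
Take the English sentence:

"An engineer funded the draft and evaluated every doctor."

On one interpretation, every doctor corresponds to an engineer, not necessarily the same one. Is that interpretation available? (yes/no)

That reading corresponds to *every doctor* > *an engineer*.
*every doctor* sits inside one conjunct of the coordinate structure (*evaluated every doctor*).
Coordinate structures are islands for non-across-the-board movement, QR included.
The inverse ordering *every doctor* > *an engineer* is therefore underivable.

No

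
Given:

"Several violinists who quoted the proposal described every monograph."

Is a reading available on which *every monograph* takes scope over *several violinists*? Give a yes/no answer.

*every monograph* is a matrix argument; only *several violinists* is modified by the relative clause *who quoted the proposal*, so the RC island is irrelevant to the target quantifier.
Ordinary QR to a clause-peripheral position gives the wide-scope LF for the lower DP.

Yes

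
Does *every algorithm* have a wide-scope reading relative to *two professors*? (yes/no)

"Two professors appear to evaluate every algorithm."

*every algorithm* is inside a raising infinitive, which is transparent to QR (no CP barrier), so it behaves as a matrix argument.
Nothing blocks QR of the lower DP to a position above the higher one, so inverse scope is available.

Yes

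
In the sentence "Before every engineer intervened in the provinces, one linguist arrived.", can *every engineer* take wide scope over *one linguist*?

No

The target quantifier *every engineer* is part of the adjunct clause *before every engineer intervened in the provinces*.
Since the clause is an adjunct (not a complement), the Adjunct Condition blocks QR across its edge.
The ordering *every engineer* > *one linguist* is therefore underivable.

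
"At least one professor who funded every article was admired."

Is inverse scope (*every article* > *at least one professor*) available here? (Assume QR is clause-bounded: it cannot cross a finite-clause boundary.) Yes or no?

No

The DP *every article* is contained in the relative clause *who funded every article*.
The relative clause forms an island for QR, so the quantifier is confined to the head noun's restrictor.
The inverse ordering *every article* > *at least one professor* is therefore underivable.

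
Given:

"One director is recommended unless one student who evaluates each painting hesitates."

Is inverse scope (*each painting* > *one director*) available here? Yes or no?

*each painting* sits inside the relative clause *who evaluates each painting*, which is itself inside the adjunct *unless one student who evaluates each painting hesitates*.
Both the relative clause and the enclosing adjunct are scope islands; QR cannot cross either.
*each painting* > *one director* would require crossing that boundary, which is illicit.

No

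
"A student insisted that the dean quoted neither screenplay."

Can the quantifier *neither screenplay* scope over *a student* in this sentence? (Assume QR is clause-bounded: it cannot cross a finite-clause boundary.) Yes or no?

No

*neither screenplay* sits inside the finite complement clause *that the dean quoted neither screenplay*.
Under clause-bounded QR, a quantifier in an embedded finite clause cannot raise into the matrix clause.
*neither screenplay* is confined to the island and cannot take scope over *a student*.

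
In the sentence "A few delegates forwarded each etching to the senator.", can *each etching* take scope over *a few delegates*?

*each etching* is the matrix object and *a few delegates* the matrix subject; the two are clausemates.
Since no island is crossed, the inverse ordering is licensed alongside surface scope.
Both orderings are possible: *a few delegates* > *each etching* and *each etching* > *a few delegates*.

Yes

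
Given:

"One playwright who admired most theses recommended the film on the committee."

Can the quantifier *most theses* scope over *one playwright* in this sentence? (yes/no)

No

The target quantifier *most theses* is part of the relative clause *who admired most theses*.
Quantifiers inside a relative clause are trapped there; the RC boundary blocks QR.
*most theses* is confined to the island and cannot take scope over *one playwright*.
(Only the surface reading survives: one fixed playwright with respect to all the relevant theses.)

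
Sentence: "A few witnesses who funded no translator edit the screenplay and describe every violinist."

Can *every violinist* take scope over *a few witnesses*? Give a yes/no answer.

No

*every violinist* occurs within one conjunct of the coordinate structure (*describe every violinist*).
A quantifier cannot raise out of one conjunct of a coordination across the whole coordinate structure — the CSC applies to QR.
*every violinist* > *a few witnesses* would require crossing that boundary, which is illicit.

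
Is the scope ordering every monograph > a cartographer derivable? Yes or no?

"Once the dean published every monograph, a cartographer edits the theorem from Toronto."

The target quantifier *every monograph* is part of the adjunct clause *once the dean published every monograph*.
Since the clause is an adjunct (not a complement), the Adjunct Condition blocks QR across its edge.
So the wide-scope reading for *every monograph* is blocked.

No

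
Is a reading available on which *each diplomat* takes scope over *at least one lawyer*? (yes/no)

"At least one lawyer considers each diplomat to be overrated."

Yes

*each diplomat* is the subject of an ECM infinitive — the infinitival complement of an ECM verb is not a scope island, so *each diplomat* can raise into the matrix clause.
Clause-internal QR can adjoin the lower DP above the subject, yielding the inverse reading.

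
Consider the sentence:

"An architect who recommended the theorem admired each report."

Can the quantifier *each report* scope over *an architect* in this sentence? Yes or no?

Yes

The relative clause *who recommended the theorem* modifies *an architect*, but *each report* is not inside that relative clause — it is an argument of the matrix verb.
Nothing blocks QR of the lower DP to a position above the higher one, so inverse scope is available.
So *each report* > *an architect* is among the available readings.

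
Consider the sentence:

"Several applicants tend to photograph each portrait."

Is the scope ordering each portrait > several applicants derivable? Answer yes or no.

Yes

Raising constructions are monoclausal for scope purposes; *each portrait* is not separated from *several applicants* by any island.
Clause-internal QR can adjoin the lower DP above the subject, yielding the inverse reading.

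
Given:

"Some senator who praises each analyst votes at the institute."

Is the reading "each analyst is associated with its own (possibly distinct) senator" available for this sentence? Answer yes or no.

No

That reading corresponds to *each analyst* > *some senator*.
Structurally, *each analyst* is inside the relative clause *who praises each analyst*.
Relative clauses are scope islands: a quantifier cannot QR out of a relative clause to take scope in the matrix clause.
*each analyst* is confined to the island and cannot take scope over *some senator*.
(Only the surface reading survives: one fixed senator with respect to all the relevant analysts.)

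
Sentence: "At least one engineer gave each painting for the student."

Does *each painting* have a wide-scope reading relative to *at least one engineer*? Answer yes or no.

Yes

*each painting* and *at least one engineer* are in the same minimal clause.
Clause-internal QR can adjoin the lower DP above the subject, yielding the inverse reading.
So *each painting* > *at least one engineer* is among the available readings.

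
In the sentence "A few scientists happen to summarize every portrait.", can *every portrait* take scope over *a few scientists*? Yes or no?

*every portrait* is inside a raising infinitive, which is transparent to QR (no CP barrier), so it behaves as a matrix argument.
Since no island is crossed, the inverse ordering is licensed alongside surface scope.

Yes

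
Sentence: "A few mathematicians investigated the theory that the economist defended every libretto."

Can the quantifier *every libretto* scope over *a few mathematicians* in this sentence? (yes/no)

No

*every libretto* sits inside the complex NP *the theory that the economist defended every libretto*.
The complex NP is opaque for QR — the quantifier is frozen inside the noun's complement.
So *every libretto* cannot raise high enough to outscope *a few mathematicians*; only the surface ordering *a few mathematicians* > *every libretto* is available.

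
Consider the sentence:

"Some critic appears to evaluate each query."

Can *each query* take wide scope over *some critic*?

Yes

*each query* is inside a raising infinitive, which is transparent to QR (no CP barrier), so it behaves as a matrix argument.
With no island boundary between them, the object can take inverse scope over the subject via ordinary QR within the clause.
The sentence is scopally ambiguous between *some critic* > *each query* and *each query* > *some critic*.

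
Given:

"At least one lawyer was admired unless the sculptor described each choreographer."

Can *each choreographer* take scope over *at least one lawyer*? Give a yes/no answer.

*each choreographer* is embedded in the adjunct clause *unless the sculptor described each choreographer*.
Adjunct clauses are scope islands: a quantifier inside an adjunct cannot raise into the matrix clause.
*each choreographer* is confined to the island and cannot take scope over *at least one lawyer*.

No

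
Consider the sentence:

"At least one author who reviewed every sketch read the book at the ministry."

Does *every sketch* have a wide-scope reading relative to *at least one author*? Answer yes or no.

No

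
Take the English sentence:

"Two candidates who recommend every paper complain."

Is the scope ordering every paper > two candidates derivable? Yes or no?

*every paper* sits inside the relative clause *who recommend every paper*.
A relative clause is a scope island — quantifier raising cannot cross its boundary.
*every paper* > *two candidates* would require crossing that boundary, which is illicit.

No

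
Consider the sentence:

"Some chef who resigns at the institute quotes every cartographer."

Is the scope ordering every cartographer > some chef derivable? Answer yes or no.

The relative clause *who resigns at the institute* modifies *some chef*, but *every cartographer* is not inside that relative clause — it is an argument of the matrix verb.
No island intervenes, so both surface and inverse scope are derivable.

Yes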